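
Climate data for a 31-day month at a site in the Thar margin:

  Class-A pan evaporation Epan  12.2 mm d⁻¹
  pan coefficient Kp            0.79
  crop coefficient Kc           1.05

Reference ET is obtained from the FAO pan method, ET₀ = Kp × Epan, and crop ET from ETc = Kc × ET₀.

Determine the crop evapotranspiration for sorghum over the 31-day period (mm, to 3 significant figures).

ET₀ = 0.79 × 12.2 = 9.6380 mm/d
ETc = Kc × ET₀ = 1.05 × 9.6380 = 10.1199 mm/d
Over 31 days: 10.1199 × 31 = 313.717 mm

314 mm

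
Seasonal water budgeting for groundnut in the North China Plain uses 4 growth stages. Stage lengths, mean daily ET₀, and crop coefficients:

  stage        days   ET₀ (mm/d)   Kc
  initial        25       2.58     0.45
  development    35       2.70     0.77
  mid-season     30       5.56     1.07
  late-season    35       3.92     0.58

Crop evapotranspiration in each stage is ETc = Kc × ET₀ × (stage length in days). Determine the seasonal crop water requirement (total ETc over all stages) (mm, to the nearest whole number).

360 mm

initial: 0.45 × 2.58 × 25 = 29.03 mm
development: 0.77 × 2.70 × 35 = 72.77 mm
mid-season: 1.07 × 5.56 × 30 = 178.48 mm
late-season: 0.58 × 3.92 × 35 = 79.58 mm
Seasonal total = 359.86 mm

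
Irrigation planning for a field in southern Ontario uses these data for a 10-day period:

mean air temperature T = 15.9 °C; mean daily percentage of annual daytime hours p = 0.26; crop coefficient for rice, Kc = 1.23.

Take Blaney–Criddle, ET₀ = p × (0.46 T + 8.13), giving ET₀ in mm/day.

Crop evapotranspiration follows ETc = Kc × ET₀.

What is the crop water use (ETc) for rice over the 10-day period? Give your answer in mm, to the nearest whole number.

ET₀ = 0.26 × (0.46 × 15.9 + 8.13) = 0.26 × 15.444 = 4.0154 mm/d
ETc = Kc × ET₀ = 1.23 × 4.0154 = 4.9389 mm/d
Over 10 days: 4.9389 × 10 = 49.389 mm

49 mm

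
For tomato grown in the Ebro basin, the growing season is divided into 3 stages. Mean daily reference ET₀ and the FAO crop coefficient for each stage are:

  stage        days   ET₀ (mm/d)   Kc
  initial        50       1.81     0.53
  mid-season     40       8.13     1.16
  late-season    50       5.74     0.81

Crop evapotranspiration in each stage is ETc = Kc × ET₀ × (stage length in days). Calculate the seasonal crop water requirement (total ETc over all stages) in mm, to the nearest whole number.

initial: 0.53 × 1.81 × 50 = 47.97 mm
mid-season: 1.16 × 8.13 × 40 = 377.23 mm
late-season: 0.81 × 5.74 × 50 = 232.47 mm
Seasonal total = 657.67 mm

658 mm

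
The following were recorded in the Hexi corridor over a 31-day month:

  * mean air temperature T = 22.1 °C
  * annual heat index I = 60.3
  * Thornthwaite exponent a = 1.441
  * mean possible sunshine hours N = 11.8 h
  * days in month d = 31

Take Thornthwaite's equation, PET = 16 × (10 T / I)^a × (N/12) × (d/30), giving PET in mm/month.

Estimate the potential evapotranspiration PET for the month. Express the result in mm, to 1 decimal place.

10T/I = 10 × 22.1 / 60.3 = 3.6650
(10T/I)^a = 3.6650^1.441 = 6.4988
Uncorrected PET = 16 × 6.4988 = 103.981 mm
Correction = (N/12)(d/30) = (11.8/12)(31/30) = 1.0161
PET = 103.981 × 1.0161 = 105.655 mm/month

105.7 mm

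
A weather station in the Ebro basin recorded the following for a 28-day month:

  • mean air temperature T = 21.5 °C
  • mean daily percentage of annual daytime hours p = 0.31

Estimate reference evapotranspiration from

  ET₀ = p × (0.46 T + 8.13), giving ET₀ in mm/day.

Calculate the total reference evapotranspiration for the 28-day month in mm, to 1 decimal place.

156.4 mm

ET₀ = 0.31 × (0.46 × 21.5 + 8.13) = 0.31 × 18.020 = 5.5862 mm/d
Monthly total = 5.5862 × 28 = 156.414 mm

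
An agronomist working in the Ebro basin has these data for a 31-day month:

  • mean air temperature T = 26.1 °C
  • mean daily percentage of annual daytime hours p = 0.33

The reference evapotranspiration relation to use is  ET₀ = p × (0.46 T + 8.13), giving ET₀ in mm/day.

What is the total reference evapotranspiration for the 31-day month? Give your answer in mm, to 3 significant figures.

ET₀ = 0.33 × (0.46 × 26.1 + 8.13) = 0.33 × 20.136 = 6.6449 mm/d
Monthly total = 6.6449 × 31 = 205.992 mm

206 mm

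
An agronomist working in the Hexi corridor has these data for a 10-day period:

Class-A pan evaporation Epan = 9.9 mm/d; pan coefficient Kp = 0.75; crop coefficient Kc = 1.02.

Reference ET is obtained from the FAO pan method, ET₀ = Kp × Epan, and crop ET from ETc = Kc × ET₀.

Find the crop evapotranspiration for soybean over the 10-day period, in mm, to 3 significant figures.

ET₀ = 0.75 × 9.9 = 7.4250 mm/d
ETc = Kc × ET₀ = 1.02 × 7.4250 = 7.5735 mm/d
Over 10 days: 7.5735 × 10 = 75.735 mm

75.7 mm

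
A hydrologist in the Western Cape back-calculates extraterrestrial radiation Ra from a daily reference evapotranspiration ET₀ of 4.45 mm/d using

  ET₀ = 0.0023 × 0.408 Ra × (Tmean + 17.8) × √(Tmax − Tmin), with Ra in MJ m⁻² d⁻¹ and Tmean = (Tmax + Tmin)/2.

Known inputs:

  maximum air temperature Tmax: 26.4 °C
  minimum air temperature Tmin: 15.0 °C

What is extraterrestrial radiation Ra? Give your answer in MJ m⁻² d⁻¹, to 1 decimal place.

Tmean = (26.4+15.0)/2 = 20.70 °C; ΔT = 11.4
Ra = ET₀ / [0.0023 × 0.408 × (Tmean+17.8) × √ΔT]
   = 4.45 / (0.0023 × 0.408 × 38.50 × 3.3764) = 36.480 MJ m⁻² d⁻¹

36.5 MJ m⁻² d⁻¹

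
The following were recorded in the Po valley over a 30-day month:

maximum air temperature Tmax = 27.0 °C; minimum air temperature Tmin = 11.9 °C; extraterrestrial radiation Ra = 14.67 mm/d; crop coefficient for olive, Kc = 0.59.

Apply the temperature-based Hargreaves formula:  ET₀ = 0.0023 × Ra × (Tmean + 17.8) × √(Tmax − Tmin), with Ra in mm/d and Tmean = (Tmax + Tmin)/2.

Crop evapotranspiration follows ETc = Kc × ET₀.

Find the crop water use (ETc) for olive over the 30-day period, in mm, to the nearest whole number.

Tmean = (27.0 + 11.9)/2 = 19.45 °C
ET₀ = 0.0023 × 14.67 × (19.45 + 17.8) × √15.1 = 0.0023 × 14.67 × 37.25 × 3.8859 = 4.8840 mm/d
ETc = Kc × ET₀ = 0.59 × 4.8840 = 2.8816 mm/d
Over 30 days: 2.8816 × 30 = 86.448 mm

86 mm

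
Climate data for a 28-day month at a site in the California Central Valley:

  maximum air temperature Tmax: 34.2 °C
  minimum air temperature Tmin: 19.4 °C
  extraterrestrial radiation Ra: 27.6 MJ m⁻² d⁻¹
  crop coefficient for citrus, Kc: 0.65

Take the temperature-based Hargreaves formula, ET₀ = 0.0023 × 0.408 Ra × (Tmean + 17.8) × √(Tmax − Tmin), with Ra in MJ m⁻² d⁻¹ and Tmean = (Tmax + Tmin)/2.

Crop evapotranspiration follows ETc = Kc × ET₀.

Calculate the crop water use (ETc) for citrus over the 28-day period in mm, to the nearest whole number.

81 mm

Tmean = (34.2 + 19.4)/2 = 26.80 °C
0.408 Ra = 0.408 × 27.6 = 11.2608 mm/d equivalent
ET₀ = 0.0023 × 11.2608 × (26.80 + 17.8) × √14.8 = 0.0023 × 11.2608 × 44.60 × 3.8471 = 4.4439 mm/d
ETc = Kc × ET₀ = 0.65 × 4.4439 = 2.8885 mm/d
Over 28 days: 2.8885 × 28 = 80.878 mm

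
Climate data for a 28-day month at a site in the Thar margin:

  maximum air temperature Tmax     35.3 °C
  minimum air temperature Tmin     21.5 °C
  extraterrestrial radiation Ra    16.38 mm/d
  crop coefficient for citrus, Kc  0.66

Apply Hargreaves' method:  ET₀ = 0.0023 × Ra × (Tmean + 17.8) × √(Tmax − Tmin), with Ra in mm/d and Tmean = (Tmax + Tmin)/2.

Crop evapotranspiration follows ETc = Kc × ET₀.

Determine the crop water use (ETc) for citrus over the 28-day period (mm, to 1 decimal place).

119.5 mm

Tmean = (35.3 + 21.5)/2 = 28.40 °C
ET₀ = 0.0023 × 16.38 × (28.40 + 17.8) × √13.8 = 0.0023 × 16.38 × 46.20 × 3.7148 = 6.4658 mm/d
ETc = Kc × ET₀ = 0.66 × 6.4658 = 4.2674 mm/d
Over 28 days: 4.2674 × 28 = 119.487 mm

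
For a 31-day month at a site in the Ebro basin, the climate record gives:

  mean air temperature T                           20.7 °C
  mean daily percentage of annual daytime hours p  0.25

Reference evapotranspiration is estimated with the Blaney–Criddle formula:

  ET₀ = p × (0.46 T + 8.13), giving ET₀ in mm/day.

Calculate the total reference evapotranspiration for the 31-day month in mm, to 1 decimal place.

136.8 mm

ET₀ = 0.25 × (0.46 × 20.7 + 8.13) = 0.25 × 17.652 = 4.4130 mm/d
Monthly total = 4.4130 × 31 = 136.803 mm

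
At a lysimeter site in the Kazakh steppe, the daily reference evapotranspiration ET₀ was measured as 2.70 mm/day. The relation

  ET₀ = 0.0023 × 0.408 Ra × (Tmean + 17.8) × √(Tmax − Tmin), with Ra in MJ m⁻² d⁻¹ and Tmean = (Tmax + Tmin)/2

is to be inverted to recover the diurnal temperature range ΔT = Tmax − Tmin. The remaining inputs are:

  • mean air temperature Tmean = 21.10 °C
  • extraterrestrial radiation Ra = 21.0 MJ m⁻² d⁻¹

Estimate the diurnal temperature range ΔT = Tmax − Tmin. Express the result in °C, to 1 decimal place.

√ΔT = ET₀ / [0.0023 × 0.408 × Ra × (Tmean+17.8)] = 2.70 / (0.0023 × 8.5680 × 38.90) = 3.5221
ΔT = 3.5221² = 12.405 °C

12.4 °C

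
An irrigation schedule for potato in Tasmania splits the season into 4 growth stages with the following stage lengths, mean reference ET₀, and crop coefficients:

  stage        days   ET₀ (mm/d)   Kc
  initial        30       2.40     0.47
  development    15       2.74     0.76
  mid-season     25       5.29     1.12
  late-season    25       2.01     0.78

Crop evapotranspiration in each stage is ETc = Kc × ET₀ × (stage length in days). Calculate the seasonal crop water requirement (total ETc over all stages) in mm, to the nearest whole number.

initial: 0.47 × 2.40 × 30 = 33.84 mm
development: 0.76 × 2.74 × 15 = 31.24 mm
mid-season: 1.12 × 5.29 × 25 = 148.12 mm
late-season: 0.78 × 2.01 × 25 = 39.20 mm
Seasonal total = 252.40 mm

252 mm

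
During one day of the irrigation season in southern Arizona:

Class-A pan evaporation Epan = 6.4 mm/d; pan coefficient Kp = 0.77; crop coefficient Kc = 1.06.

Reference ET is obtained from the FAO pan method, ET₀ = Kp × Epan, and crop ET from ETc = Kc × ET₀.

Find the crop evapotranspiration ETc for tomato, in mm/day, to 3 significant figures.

5.22 mm/day

ET₀ = 0.77 × 6.4 = 4.9280 mm/d
ETc = Kc × ET₀ = 1.06 × 4.9280 = 5.2237 mm/d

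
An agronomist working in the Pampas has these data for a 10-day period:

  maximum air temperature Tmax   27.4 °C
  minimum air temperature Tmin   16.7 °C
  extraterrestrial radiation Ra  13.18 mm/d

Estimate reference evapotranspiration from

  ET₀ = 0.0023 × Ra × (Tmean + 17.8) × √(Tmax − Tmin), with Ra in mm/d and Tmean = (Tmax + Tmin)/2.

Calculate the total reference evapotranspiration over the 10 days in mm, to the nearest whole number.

Tmean = (27.4 + 16.7)/2 = 22.05 °C
ET₀ = 0.0023 × 13.18 × (22.05 + 17.8) × √10.7 = 0.0023 × 13.18 × 39.85 × 3.2711 = 3.9515 mm/d
Over 10 days: 3.9515 × 10 = 39.515 mm

40 mm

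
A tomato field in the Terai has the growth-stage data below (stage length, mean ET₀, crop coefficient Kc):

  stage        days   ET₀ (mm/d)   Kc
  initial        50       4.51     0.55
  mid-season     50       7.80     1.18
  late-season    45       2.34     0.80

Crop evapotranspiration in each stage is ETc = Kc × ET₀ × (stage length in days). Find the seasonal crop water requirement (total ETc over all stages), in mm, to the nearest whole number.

668 mm

initial: 0.55 × 4.51 × 50 = 124.03 mm
mid-season: 1.18 × 7.80 × 50 = 460.20 mm
late-season: 0.80 × 2.34 × 45 = 84.24 mm
Seasonal total = 668.47 mm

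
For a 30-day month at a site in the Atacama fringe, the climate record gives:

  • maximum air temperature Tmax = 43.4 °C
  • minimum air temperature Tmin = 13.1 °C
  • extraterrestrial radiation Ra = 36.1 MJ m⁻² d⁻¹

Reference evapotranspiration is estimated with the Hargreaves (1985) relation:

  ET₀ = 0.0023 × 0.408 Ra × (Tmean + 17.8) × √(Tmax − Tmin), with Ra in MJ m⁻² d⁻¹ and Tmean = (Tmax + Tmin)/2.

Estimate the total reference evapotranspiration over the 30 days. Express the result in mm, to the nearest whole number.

Tmean = (43.4 + 13.1)/2 = 28.25 °C
0.408 Ra = 0.408 × 36.1 = 14.7288 mm/d equivalent
ET₀ = 0.0023 × 14.7288 × (28.25 + 17.8) × √30.3 = 0.0023 × 14.7288 × 46.05 × 5.5045 = 8.5870 mm/d
Over 30 days: 8.5870 × 30 = 257.610 mm

258 mm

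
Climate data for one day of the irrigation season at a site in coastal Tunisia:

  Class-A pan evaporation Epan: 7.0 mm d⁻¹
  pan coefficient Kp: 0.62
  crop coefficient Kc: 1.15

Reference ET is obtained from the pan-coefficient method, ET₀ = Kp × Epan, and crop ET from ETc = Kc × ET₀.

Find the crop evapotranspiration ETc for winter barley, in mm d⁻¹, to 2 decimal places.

ET₀ = 0.62 × 7.0 = 4.3400 mm/d
ETc = Kc × ET₀ = 1.15 × 4.3400 = 4.9910 mm/d

4.99 mm d⁻¹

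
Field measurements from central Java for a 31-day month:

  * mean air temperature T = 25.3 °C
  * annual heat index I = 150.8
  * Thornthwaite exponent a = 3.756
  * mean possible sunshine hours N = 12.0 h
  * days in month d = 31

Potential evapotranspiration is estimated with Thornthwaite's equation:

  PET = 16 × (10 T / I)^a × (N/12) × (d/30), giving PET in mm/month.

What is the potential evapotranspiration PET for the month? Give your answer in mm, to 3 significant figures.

115 mm

10T/I = 10 × 25.3 / 150.8 = 1.6777
(10T/I)^a = 1.6777^3.756 = 6.9828
Uncorrected PET = 16 × 6.9828 = 111.725 mm
Correction = (N/12)(d/30) = (12.0/12)(31/30) = 1.0333
PET = 111.725 × 1.0333 = 115.445 mm/month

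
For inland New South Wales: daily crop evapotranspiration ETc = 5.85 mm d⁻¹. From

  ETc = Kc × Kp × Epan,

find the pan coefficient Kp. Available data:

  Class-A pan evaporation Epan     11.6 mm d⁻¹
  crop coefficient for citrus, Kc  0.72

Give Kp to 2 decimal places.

ETc = Kc × Kp × Epan  ⇒  Kp = ETc / (Kc × Epan)
Kp = 5.85 / (0.72 × 11.6) = 5.85 / 8.352 = 0.7004

0.70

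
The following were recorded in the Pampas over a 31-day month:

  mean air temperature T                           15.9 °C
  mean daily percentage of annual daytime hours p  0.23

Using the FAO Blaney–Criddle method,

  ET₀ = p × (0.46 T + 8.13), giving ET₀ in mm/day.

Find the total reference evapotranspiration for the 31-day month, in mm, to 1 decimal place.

110.1 mm

ET₀ = 0.23 × (0.46 × 15.9 + 8.13) = 0.23 × 15.444 = 3.5521 mm/d
Monthly total = 3.5521 × 31 = 110.115 mm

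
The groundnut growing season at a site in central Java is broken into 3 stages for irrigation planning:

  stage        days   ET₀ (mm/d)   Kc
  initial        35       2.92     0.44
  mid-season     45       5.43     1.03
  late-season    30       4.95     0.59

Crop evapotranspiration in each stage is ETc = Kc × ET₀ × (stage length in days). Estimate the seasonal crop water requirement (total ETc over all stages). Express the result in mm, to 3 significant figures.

384 mm

initial: 0.44 × 2.92 × 35 = 44.97 mm
mid-season: 1.03 × 5.43 × 45 = 251.68 mm
late-season: 0.59 × 4.95 × 30 = 87.62 mm
Seasonal total = 384.27 mm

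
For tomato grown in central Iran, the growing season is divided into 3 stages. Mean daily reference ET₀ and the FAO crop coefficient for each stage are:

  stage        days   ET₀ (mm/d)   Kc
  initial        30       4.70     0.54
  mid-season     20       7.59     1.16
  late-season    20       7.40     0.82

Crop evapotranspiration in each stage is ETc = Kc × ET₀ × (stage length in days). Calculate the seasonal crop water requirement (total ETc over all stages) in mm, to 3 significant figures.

374 mm

initial: 0.54 × 4.70 × 30 = 76.14 mm
mid-season: 1.16 × 7.59 × 20 = 176.09 mm
late-season: 0.82 × 7.40 × 20 = 121.36 mm
Seasonal total = 373.59 mm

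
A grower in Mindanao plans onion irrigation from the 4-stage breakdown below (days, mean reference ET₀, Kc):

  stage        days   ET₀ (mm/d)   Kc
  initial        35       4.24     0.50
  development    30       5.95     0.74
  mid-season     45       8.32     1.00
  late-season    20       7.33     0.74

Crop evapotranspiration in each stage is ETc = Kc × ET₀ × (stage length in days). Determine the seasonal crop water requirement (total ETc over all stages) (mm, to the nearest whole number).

689 mm

initial: 0.50 × 4.24 × 35 = 74.20 mm
development: 0.74 × 5.95 × 30 = 132.09 mm
mid-season: 1.00 × 8.32 × 45 = 374.40 mm
late-season: 0.74 × 7.33 × 20 = 108.48 mm
Seasonal total = 689.17 mm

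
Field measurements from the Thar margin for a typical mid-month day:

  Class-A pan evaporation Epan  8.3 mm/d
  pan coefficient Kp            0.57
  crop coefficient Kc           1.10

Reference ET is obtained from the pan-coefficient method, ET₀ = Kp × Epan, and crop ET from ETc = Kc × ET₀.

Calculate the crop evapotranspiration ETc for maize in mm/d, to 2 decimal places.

5.20 mm/d

ET₀ = 0.57 × 8.3 = 4.7310 mm/d
ETc = Kc × ET₀ = 1.10 × 4.7310 = 5.2041 mm/d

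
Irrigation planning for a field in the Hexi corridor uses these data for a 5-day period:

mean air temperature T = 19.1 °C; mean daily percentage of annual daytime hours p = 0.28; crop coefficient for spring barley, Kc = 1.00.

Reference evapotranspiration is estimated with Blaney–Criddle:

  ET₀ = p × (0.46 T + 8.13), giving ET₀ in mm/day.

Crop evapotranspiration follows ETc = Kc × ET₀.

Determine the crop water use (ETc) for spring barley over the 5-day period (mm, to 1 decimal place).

ET₀ = 0.28 × (0.46 × 19.1 + 8.13) = 0.28 × 16.916 = 4.7365 mm/d
ETc = Kc × ET₀ = 1.00 × 4.7365 = 4.7365 mm/d
Over 5 days: 4.7365 × 5 = 23.683 mm

23.7 mm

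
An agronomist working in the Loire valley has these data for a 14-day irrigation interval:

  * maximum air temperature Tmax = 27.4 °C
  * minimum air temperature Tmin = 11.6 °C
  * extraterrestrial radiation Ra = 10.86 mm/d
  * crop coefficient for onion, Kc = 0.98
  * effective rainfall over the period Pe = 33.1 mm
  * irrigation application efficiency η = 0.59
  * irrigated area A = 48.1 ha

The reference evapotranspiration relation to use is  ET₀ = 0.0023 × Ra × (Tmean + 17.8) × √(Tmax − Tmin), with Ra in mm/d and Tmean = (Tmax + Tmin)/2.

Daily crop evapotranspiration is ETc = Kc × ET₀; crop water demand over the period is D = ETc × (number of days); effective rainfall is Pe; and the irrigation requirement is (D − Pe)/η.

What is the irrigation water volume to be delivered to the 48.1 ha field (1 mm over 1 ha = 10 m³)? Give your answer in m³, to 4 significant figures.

14440 m³

Tmean = (27.4 + 11.6)/2 = 19.50 °C
ET₀ = 0.0023 × 10.86 × (19.50 + 17.8) × √15.8 = 0.0023 × 10.86 × 37.30 × 3.9749 = 3.7033 mm/d
ETc = Kc × ET₀ = 0.98 × 3.7033 = 3.6292 mm/d
Crop demand D = ETc × 14 d = 3.6292 × 14 = 50.809 mm
D − Pe = 50.809 − 33.1 = 17.709 mm
Gross irrigation = 17.709 / 0.59 = 30.015 mm
Volume = 30.015 mm × 48.1 ha × 10 = 14437.2 m³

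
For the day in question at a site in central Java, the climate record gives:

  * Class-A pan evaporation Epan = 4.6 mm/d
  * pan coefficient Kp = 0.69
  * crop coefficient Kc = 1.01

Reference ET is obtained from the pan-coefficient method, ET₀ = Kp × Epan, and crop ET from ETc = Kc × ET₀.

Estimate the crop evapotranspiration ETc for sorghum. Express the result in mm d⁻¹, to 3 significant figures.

3.21 mm d⁻¹

ET₀ = 0.69 × 4.6 = 3.1740 mm/d
ETc = Kc × ET₀ = 1.01 × 3.1740 = 3.2057 mm/d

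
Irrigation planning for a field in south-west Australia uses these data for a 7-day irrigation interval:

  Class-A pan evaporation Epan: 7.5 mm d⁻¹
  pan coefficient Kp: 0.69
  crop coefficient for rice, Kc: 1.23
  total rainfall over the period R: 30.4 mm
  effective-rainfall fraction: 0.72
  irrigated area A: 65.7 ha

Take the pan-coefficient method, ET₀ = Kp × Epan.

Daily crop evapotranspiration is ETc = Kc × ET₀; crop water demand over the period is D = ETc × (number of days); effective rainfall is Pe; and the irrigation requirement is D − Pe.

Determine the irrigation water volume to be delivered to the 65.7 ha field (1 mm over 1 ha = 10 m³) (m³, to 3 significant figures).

14900 m³

ET₀ = 0.69 × 7.5 = 5.1750 mm/d
ETc = Kc × ET₀ = 1.23 × 5.1750 = 6.3653 mm/d
Crop demand D = ETc × 7 d = 6.3653 × 7 = 44.557 mm
Pe = 0.72 × 30.4 = 21.888 mm
D − Pe = 44.557 − 21.888 = 22.669 mm
Volume = 22.669 mm × 65.7 ha × 10 = 14893.5 m³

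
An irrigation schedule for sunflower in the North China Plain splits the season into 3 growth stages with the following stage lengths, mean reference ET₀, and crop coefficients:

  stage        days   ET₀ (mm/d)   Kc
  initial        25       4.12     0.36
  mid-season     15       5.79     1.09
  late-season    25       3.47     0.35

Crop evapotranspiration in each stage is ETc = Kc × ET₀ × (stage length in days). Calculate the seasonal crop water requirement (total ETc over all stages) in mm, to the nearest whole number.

initial: 0.36 × 4.12 × 25 = 37.08 mm
mid-season: 1.09 × 5.79 × 15 = 94.67 mm
late-season: 0.35 × 3.47 × 25 = 30.36 mm
Seasonal total = 162.11 mm

162 mm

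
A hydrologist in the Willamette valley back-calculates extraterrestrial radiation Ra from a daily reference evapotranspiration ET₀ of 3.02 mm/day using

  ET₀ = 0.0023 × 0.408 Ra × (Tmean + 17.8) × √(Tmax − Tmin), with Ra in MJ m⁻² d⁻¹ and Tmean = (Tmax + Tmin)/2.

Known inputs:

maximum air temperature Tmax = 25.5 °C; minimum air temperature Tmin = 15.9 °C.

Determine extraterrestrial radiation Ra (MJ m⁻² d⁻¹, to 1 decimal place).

27.0 MJ m⁻² d⁻¹

Tmean = (25.5+15.9)/2 = 20.70 °C; ΔT = 9.6
Ra = ET₀ / [0.0023 × 0.408 × (Tmean+17.8) × √ΔT]
   = 3.02 / (0.0023 × 0.408 × 38.50 × 3.0984) = 26.979 MJ m⁻² d⁻¹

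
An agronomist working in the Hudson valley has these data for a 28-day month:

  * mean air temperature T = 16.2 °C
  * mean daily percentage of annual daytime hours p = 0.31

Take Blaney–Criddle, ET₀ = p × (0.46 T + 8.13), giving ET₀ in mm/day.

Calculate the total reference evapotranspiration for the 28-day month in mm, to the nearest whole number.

ET₀ = 0.31 × (0.46 × 16.2 + 8.13) = 0.31 × 15.582 = 4.8304 mm/d
Monthly total = 4.8304 × 28 = 135.251 mm

135 mm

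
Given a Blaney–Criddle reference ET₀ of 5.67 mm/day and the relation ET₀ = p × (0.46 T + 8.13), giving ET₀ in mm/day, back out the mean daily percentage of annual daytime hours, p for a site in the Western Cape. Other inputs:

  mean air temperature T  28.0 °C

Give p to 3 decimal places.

p = ET₀ / (0.46 T + 8.13) = 5.67 / (0.46 × 28.0 + 8.13) = 5.67 / 21.010 = 0.2699

0.270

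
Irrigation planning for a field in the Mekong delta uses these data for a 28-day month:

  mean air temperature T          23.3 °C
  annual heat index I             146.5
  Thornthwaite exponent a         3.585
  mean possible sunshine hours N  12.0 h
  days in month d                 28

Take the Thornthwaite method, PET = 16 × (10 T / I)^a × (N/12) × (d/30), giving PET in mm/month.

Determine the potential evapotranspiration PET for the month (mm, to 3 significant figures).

78.8 mm

10T/I = 10 × 23.3 / 146.5 = 1.5904
(10T/I)^a = 1.5904^3.585 = 5.2772
Uncorrected PET = 16 × 5.2772 = 84.435 mm
Correction = (N/12)(d/30) = (12.0/12)(28/30) = 0.9333
PET = 84.435 × 0.9333 = 78.803 mm/month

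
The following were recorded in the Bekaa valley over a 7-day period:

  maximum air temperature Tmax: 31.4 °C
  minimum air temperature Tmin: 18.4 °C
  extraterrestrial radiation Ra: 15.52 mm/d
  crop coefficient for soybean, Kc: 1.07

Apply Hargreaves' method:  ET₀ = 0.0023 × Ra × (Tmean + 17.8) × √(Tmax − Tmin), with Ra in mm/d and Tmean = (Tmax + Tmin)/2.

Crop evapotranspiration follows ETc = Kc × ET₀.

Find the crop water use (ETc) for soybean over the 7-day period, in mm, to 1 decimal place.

41.2 mm

Tmean = (31.4 + 18.4)/2 = 24.90 °C
ET₀ = 0.0023 × 15.52 × (24.90 + 17.8) × √13.0 = 0.0023 × 15.52 × 42.70 × 3.6056 = 5.4957 mm/d
ETc = Kc × ET₀ = 1.07 × 5.4957 = 5.8804 mm/d
Over 7 days: 5.8804 × 7 = 41.163 mm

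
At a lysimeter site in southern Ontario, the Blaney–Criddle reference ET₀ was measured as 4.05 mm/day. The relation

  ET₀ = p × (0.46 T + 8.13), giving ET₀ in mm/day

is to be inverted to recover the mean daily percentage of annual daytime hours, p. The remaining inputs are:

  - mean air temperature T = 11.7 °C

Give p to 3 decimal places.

0.300

p = ET₀ / (0.46 T + 8.13) = 4.05 / (0.46 × 11.7 + 8.13) = 4.05 / 13.512 = 0.2997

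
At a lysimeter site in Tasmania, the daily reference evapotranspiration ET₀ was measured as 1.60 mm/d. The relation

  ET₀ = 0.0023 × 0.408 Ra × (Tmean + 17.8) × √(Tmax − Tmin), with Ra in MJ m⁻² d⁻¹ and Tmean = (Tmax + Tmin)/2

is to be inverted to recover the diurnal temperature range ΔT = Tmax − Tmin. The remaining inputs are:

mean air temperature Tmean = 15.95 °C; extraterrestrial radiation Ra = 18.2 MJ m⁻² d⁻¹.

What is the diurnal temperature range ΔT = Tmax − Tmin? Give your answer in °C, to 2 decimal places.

√ΔT = ET₀ / [0.0023 × 0.408 × Ra × (Tmean+17.8)] = 1.60 / (0.0023 × 7.4256 × 33.75) = 2.7758
ΔT = 2.7758² = 7.705 °C

7.71 °C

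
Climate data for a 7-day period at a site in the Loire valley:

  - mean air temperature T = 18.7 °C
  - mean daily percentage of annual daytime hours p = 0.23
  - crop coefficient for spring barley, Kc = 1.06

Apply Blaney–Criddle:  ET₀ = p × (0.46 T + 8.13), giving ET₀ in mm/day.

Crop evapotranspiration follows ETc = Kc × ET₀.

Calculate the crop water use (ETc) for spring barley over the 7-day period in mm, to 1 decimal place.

ET₀ = 0.23 × (0.46 × 18.7 + 8.13) = 0.23 × 16.732 = 3.8484 mm/d
ETc = Kc × ET₀ = 1.06 × 3.8484 = 4.0793 mm/d
Over 7 days: 4.0793 × 7 = 28.555 mm

28.6 mm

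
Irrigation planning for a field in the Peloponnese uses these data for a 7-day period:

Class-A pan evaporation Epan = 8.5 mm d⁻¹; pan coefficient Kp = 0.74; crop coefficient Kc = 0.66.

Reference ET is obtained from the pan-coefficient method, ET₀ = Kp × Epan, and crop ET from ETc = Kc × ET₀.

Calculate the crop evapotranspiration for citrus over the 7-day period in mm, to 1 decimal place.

ET₀ = 0.74 × 8.5 = 6.2900 mm/d
ETc = Kc × ET₀ = 0.66 × 6.2900 = 4.1514 mm/d
Over 7 days: 4.1514 × 7 = 29.060 mm

29.1 mm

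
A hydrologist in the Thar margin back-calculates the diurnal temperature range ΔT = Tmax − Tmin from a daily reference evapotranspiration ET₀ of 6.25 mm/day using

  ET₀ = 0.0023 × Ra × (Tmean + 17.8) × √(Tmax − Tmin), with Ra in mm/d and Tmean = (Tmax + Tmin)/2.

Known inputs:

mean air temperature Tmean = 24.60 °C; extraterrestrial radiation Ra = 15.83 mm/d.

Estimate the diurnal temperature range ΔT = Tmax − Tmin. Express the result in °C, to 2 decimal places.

16.39 °C

√ΔT = ET₀ / [0.0023 × Ra × (Tmean+17.8)] = 6.25 / (0.0023 × 15.83 × 42.40) = 4.0486
ΔT = 4.0486² = 16.391 °C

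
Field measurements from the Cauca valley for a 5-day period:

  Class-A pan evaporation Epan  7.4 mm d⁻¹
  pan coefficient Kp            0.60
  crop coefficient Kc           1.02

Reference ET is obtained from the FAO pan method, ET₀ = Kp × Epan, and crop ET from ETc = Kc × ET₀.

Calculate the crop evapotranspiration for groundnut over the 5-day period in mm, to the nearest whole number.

ET₀ = 0.60 × 7.4 = 4.4400 mm/d
ETc = Kc × ET₀ = 1.02 × 4.4400 = 4.5288 mm/d
Over 5 days: 4.5288 × 5 = 22.644 mm

23 mm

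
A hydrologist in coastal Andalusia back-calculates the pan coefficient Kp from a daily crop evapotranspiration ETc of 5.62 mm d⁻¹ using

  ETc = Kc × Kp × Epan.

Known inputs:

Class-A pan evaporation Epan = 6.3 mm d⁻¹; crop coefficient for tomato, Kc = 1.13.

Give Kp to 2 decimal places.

ETc = Kc × Kp × Epan  ⇒  Kp = ETc / (Kc × Epan)
Kp = 5.62 / (1.13 × 6.3) = 5.62 / 7.119 = 0.7894

0.79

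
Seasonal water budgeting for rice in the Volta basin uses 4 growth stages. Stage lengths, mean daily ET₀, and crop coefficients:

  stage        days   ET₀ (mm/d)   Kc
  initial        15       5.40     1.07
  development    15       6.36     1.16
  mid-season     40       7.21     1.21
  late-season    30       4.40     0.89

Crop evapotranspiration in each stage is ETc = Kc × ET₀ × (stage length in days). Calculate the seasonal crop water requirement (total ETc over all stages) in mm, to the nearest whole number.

664 mm

initial: 1.07 × 5.40 × 15 = 86.67 mm
development: 1.16 × 6.36 × 15 = 110.66 mm
mid-season: 1.21 × 7.21 × 40 = 348.96 mm
late-season: 0.89 × 4.40 × 30 = 117.48 mm
Seasonal total = 663.77 mm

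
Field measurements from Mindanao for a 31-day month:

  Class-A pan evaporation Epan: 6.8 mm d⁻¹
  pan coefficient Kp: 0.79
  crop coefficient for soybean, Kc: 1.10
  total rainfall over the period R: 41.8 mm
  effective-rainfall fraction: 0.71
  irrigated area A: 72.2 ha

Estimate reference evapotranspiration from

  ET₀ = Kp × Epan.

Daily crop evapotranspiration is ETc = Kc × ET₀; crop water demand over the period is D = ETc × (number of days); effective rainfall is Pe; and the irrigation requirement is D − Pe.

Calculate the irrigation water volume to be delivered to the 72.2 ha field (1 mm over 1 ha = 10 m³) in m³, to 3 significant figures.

111000 m³

ET₀ = 0.79 × 6.8 = 5.3720 mm/d
ETc = Kc × ET₀ = 1.10 × 5.3720 = 5.9092 mm/d
Crop demand D = ETc × 31 d = 5.9092 × 31 = 183.185 mm
Pe = 0.71 × 41.8 = 29.678 mm
D − Pe = 183.185 − 29.678 = 153.507 mm
Volume = 153.507 mm × 72.2 ha × 10 = 110832.1 m³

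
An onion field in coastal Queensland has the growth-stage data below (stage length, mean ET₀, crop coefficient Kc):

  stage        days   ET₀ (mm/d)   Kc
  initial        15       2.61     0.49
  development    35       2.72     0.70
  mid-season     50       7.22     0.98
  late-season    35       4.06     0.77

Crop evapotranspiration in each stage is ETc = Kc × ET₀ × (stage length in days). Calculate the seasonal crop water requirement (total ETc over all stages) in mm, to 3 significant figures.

initial: 0.49 × 2.61 × 15 = 19.18 mm
development: 0.70 × 2.72 × 35 = 66.64 mm
mid-season: 0.98 × 7.22 × 50 = 353.78 mm
late-season: 0.77 × 4.06 × 35 = 109.42 mm
Seasonal total = 549.02 mm

549 mm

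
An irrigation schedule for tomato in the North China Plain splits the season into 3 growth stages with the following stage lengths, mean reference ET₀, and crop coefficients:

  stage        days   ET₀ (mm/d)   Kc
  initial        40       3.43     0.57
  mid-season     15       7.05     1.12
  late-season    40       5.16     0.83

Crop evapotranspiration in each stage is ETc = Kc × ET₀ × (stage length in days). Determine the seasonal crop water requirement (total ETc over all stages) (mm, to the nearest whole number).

initial: 0.57 × 3.43 × 40 = 78.20 mm
mid-season: 1.12 × 7.05 × 15 = 118.44 mm
late-season: 0.83 × 5.16 × 40 = 171.31 mm
Seasonal total = 367.95 mm

368 mm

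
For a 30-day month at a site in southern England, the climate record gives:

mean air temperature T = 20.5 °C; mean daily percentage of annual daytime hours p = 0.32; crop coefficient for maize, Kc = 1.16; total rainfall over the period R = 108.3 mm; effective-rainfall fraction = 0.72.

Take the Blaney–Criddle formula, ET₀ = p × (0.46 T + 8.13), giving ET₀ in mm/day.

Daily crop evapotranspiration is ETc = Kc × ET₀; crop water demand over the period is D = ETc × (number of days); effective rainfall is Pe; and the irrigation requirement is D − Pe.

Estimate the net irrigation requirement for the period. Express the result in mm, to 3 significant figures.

ET₀ = 0.32 × (0.46 × 20.5 + 8.13) = 0.32 × 17.560 = 5.6192 mm/d
ETc = Kc × ET₀ = 1.16 × 5.6192 = 6.5183 mm/d
Crop demand D = ETc × 30 d = 6.5183 × 30 = 195.549 mm
Pe = 0.72 × 108.3 = 77.976 mm
D − Pe = 195.549 − 77.976 = 117.573 mm

118 mm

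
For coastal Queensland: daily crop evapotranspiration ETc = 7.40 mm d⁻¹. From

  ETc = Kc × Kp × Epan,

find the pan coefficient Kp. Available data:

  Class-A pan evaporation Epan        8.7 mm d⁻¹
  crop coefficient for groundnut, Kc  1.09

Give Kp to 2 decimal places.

ETc = Kc × Kp × Epan  ⇒  Kp = ETc / (Kc × Epan)
Kp = 7.40 / (1.09 × 8.7) = 7.40 / 9.483 = 0.7803

0.78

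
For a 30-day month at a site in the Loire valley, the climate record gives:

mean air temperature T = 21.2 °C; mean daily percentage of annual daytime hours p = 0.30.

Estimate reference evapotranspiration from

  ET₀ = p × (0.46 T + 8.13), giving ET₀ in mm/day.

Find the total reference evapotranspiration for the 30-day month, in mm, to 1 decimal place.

160.9 mm

ET₀ = 0.30 × (0.46 × 21.2 + 8.13) = 0.30 × 17.882 = 5.3646 mm/d
Monthly total = 5.3646 × 30 = 160.938 mm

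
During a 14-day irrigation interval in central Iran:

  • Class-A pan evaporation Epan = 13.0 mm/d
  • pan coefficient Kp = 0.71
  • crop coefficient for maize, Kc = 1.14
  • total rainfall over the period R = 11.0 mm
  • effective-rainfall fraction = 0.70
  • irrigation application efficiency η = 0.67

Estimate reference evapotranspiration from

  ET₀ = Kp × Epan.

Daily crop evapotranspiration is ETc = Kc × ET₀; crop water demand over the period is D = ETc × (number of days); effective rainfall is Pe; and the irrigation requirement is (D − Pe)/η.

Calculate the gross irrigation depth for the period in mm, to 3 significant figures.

208 mm

ET₀ = 0.71 × 13.0 = 9.2300 mm/d
ETc = Kc × ET₀ = 1.14 × 9.2300 = 10.5222 mm/d
Crop demand D = ETc × 14 d = 10.5222 × 14 = 147.311 mm
Pe = 0.70 × 11.0 = 7.700 mm
D − Pe = 147.311 − 7.700 = 139.611 mm
Gross irrigation = 139.611 / 0.67 = 208.375 mm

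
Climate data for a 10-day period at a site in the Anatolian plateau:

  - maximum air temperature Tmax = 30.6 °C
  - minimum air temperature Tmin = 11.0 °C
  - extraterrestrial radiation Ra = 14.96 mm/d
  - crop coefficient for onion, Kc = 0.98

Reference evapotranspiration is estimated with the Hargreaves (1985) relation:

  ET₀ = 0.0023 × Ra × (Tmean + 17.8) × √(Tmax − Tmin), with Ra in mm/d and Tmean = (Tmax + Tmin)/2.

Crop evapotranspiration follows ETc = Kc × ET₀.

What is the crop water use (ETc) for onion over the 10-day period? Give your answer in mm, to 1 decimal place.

57.6 mm

Tmean = (30.6 + 11.0)/2 = 20.80 °C
ET₀ = 0.0023 × 14.96 × (20.80 + 17.8) × √19.6 = 0.0023 × 14.96 × 38.60 × 4.4272 = 5.8800 mm/d
ETc = Kc × ET₀ = 0.98 × 5.8800 = 5.7624 mm/d
Over 10 days: 5.7624 × 10 = 57.624 mm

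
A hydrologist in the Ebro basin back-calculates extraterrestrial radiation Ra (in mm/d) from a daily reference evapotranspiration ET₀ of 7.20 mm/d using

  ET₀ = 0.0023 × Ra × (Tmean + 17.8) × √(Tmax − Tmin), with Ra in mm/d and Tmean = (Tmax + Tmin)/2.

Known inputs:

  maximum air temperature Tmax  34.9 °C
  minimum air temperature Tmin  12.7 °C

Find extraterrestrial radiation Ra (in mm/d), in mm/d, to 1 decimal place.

Tmean = 23.80 °C; √ΔT = 4.7117
Ra = ET₀ / [0.0023 × (Tmean+17.8) × √ΔT] = 7.20 / (0.0023 × 41.60 × 4.7117) = 15.971 mm/d

16.0 mm/d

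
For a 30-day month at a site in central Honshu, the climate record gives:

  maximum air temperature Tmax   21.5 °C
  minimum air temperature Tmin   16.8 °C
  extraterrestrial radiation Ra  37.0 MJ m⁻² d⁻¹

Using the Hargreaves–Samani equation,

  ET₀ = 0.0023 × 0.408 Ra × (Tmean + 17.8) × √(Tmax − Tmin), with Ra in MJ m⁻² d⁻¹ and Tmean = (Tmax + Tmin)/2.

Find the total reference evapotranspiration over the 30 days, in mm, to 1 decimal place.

Tmean = (21.5 + 16.8)/2 = 19.15 °C
0.408 Ra = 0.408 × 37.0 = 15.0960 mm/d equivalent
ET₀ = 0.0023 × 15.0960 × (19.15 + 17.8) × √4.7 = 0.0023 × 15.0960 × 36.95 × 2.1679 = 2.7813 mm/d
Over 30 days: 2.7813 × 30 = 83.439 mm

83.4 mm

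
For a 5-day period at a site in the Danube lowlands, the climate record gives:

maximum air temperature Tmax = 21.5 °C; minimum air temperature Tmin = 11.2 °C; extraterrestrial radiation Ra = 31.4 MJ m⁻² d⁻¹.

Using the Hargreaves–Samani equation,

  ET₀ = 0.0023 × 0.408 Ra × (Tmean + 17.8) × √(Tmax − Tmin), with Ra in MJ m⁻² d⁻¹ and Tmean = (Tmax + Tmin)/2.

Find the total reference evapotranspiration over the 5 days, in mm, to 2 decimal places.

16.15 mm

Tmean = (21.5 + 11.2)/2 = 16.35 °C
0.408 Ra = 0.408 × 31.4 = 12.8112 mm/d equivalent
ET₀ = 0.0023 × 12.8112 × (16.35 + 17.8) × √10.3 = 0.0023 × 12.8112 × 34.15 × 3.2094 = 3.2295 mm/d
Over 5 days: 3.2295 × 5 = 16.148 mm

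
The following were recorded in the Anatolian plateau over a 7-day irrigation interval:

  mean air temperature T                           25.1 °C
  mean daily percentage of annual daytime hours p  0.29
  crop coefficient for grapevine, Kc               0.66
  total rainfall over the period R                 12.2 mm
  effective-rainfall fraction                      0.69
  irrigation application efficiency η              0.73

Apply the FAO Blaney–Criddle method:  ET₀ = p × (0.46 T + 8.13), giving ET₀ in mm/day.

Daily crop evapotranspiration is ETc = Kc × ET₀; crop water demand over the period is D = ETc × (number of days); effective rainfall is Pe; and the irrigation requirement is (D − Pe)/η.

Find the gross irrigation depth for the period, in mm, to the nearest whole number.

25 mm

ET₀ = 0.29 × (0.46 × 25.1 + 8.13) = 0.29 × 19.676 = 5.7060 mm/d
ETc = Kc × ET₀ = 0.66 × 5.7060 = 3.7660 mm/d
Crop demand D = ETc × 7 d = 3.7660 × 7 = 26.362 mm
Pe = 0.69 × 12.2 = 8.418 mm
D − Pe = 26.362 − 8.418 = 17.944 mm
Gross irrigation = 17.944 / 0.73 = 24.581 mm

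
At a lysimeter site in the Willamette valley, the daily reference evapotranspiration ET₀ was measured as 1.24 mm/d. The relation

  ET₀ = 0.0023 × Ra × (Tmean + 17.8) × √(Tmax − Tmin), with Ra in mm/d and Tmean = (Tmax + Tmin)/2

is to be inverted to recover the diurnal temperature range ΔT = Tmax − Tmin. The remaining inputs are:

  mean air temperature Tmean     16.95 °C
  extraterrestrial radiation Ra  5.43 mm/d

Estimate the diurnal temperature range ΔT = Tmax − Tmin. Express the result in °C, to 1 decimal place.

√ΔT = ET₀ / [0.0023 × Ra × (Tmean+17.8)] = 1.24 / (0.0023 × 5.43 × 34.75) = 2.8572
ΔT = 2.8572² = 8.164 °C

8.2 °C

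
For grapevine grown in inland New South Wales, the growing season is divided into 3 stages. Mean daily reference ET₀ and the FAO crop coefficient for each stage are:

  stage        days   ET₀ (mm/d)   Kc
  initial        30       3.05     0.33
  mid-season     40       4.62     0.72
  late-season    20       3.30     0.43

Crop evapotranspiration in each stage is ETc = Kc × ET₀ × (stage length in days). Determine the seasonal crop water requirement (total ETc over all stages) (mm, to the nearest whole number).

initial: 0.33 × 3.05 × 30 = 30.20 mm
mid-season: 0.72 × 4.62 × 40 = 133.06 mm
late-season: 0.43 × 3.30 × 20 = 28.38 mm
Seasonal total = 191.64 mm

192 mm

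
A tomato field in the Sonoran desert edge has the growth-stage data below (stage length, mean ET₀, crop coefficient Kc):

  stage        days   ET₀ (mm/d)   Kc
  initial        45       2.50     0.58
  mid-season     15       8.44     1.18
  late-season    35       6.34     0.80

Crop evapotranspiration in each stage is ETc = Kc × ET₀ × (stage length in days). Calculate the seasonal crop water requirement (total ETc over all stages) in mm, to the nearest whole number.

392 mm

initial: 0.58 × 2.50 × 45 = 65.25 mm
mid-season: 1.18 × 8.44 × 15 = 149.39 mm
late-season: 0.80 × 6.34 × 35 = 177.52 mm
Seasonal total = 392.16 mm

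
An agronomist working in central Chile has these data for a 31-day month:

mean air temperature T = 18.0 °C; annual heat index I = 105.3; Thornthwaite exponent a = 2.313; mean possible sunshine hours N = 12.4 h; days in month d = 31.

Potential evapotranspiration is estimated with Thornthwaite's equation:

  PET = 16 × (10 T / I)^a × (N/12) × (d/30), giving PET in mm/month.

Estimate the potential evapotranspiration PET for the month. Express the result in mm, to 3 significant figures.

59.0 mm

10T/I = 10 × 18.0 / 105.3 = 1.7094
(10T/I)^a = 1.7094^2.313 = 3.4560
Uncorrected PET = 16 × 3.4560 = 55.296 mm
Correction = (N/12)(d/30) = (12.4/12)(31/30) = 1.0678
PET = 55.296 × 1.0678 = 59.045 mm/month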